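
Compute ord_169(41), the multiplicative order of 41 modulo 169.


We want ord_169(41), the smallest k >= 1 with 41^k = 1 mod 169.
n = 169 = 13^2, phi(169) = 156; the order divides phi(n).
Divisors of 156: 1, 2, 3, 4, 6, 12, 13, 26, 39, 52, 78, 156
Repeated squaring mod 169: 41^1 = 41, 41^2 = 160, 41^4 = 81, 41^8 = 139, 41^16 = 55, 41^32 = 152, 41^64 = 120, 41^128 = 35
Test divisors in increasing order:
  k=1: 41^1 = 41 mod 169
  k=2: 41^2 = 160 mod 169
  k=3: 41^3 = 160 * 41 = 138 mod 169
  k=4: 41^4 = 81 mod 169
  k=6: 41^6 = 81 * 160 = 116 mod 169
  k=12: 41^12 = 139 * 81 = 105 mod 169
  k=13: 41^13 = 139 * 81 * 41 = 80 mod 169
  k=26: 41^26 = 55 * 139 * 160 = 147 mod 169
  k=39: 41^39 = 152 * 81 * 160 * 41 = 99 mod 169
  k=52: 41^52 = 152 * 55 * 81 = 146 mod 169
  k=78: 41^78 = 120 * 139 * 81 * 160 = 168 mod 169
  k=156: 41^156 = 35 * 55 * 139 * 81 = 1 mod 169  <- first divisor giving 1
Order = 156

156


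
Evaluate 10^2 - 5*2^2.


x^2 - d*y^2
= 10^2 - 5*2^2
= 100 - 20
= 80

80


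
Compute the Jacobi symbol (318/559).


Compute (318/559) via quadratic reciprocity:
  pull out 2: (2/559) = +1  (since 559 mod 8 = 7)
  reciprocity: (159/559) -> -(559/159)
  reduce: (82/159)
  pull out 2: (2/159) = +1  (since 159 mod 8 = 7)
  reciprocity: (41/159) -> +(159/41)
  reduce: (36/41)
  pull out 2: (2/41) = +1  (since 41 mod 8 = 1)
  pull out 2: (2/41) = +1  (since 41 mod 8 = 1)
  reciprocity: (9/41) -> +(41/9)
  reduce: (5/9)
  reciprocity: (5/9) -> +(9/5)
  reduce: (4/5)
  pull out 2: (2/5) = -1  (since 5 mod 8 = 5)
  pull out 2: (2/5) = -1  (since 5 mod 8 = 5)
  (1/5) = 1
Product of signs = -1

-1


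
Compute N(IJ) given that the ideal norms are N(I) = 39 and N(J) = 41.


N(IJ) = N(I) * N(J)
= 39 * 41
= 1599

1599


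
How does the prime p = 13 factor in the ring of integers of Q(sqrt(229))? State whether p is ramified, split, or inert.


K = Q(sqrt(229)). Since d mod 4 = 1, disc(K) = 229.
Check p | disc: 229 mod 13 = 8.
p does not divide disc. Compute Legendre symbol (d/p):
8^((13-1)/2) mod 13 = -1
(d/p) = -1, so p is inert: (p) stays prime with e=1, f=2, g=1.
Therefore p is inert.

inert


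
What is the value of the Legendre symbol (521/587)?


p = 587 is prime, so compute (521/587) with the reciprocity algorithm (Jacobi-symbol steps: pull out 2s via (2/n), flip via reciprocity, reduce):
  reciprocity: (521/587) -> +(587/521)
  reduce: (66/521)
  pull out 2: (2/521) = +1  (since 521 mod 8 = 1)
  reciprocity: (33/521) -> +(521/33)
  reduce: (26/33)
  pull out 2: (2/33) = +1  (since 33 mod 8 = 1)
  reciprocity: (13/33) -> +(33/13)
  reduce: (7/13)
  reciprocity: (7/13) -> +(13/7)
  reduce: (6/7)
  pull out 2: (2/7) = +1  (since 7 mod 8 = 7)
  reciprocity: (3/7) -> -(7/3)
  reduce: (1/3)
  (1/3) = 1
Product of signs = -1
(521/587) = -1

-1


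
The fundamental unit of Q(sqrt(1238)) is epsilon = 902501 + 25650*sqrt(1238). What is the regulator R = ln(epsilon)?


epsilon = 902501 + 25650*sqrt(1238)
= 1.8050e+06
R = ln(1.8050e+06)
= 14.4061

14.4061


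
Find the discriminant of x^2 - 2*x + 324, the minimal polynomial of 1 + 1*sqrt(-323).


The element 1 + 1*sqrt(-323) has minimal polynomial:
x^2 - 2*x + 324
Discriminant = (-2)^2 - 4*(324)
= 4 - 1296
= -1292

-1292


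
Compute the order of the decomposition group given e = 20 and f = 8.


|D_P| = e * f
= 20 * 8
= 160

160


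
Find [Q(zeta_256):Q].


The degree equals Euler's totient phi(256).
256 = 2^8
phi(256) = 128

128


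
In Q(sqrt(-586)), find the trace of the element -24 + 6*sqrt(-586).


Tr(a + b*sqrt(d)) = (a + b*sqrt(d)) + (a - b*sqrt(d)) = 2a
= 2 * (-24)
= -48

-48


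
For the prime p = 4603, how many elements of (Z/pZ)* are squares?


For prime p, the number of non-zero quadratic residues is (p-1)/2.
= (4603-1)/2
= 2301

2301


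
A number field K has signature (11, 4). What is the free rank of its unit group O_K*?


By Dirichlet's unit theorem:
rank = r1 + r2 - 1
= 11 + 4 - 1
= 14

14


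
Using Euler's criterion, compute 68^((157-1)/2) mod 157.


p = 157 is prime and the exponent is (p-1)/2 = 78, so by Euler's criterion 68^78 = (68/157) = +1 or -1 mod 157.
Compute by square-and-multiply:
  78 = 64 + 8 + 4 + 2 (binary 1001110)
  Repeated squaring mod 157: 68^1 = 68, 68^2 = 71, 68^4 = 17, 68^8 = 132, 68^16 = 154, 68^32 = 9, 68^64 = 81
  68^78 = 68^64 * 68^8 * 68^4 * 68^2 = 81 * 132 * 17 * 71 mod 157
    81 * 132 = 10692 = 16 mod 157
    16 * 17 = 272 = 115 mod 157
    115 * 71 = 8165 = 1 mod 157
  68^78 = 1 mod 157
Result 1: 68 is a quadratic residue mod 157.
68^78 mod 157 = 1

1


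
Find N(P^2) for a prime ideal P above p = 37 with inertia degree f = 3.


N(P^a) = p^(a*f)
= 37^(2*3)
= 37^6
= 2565726409

2565726409


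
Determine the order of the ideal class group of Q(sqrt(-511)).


K = Q(sqrt(-511)). d mod 4 = 1, so D = disc(K) = d = -511
h(K) equals the number of primitive reduced positive-definite forms (a, b, c) = a*x^2 + b*x*y + c*y^2 with b^2 - 4ac = D,
where reduced means |b| <= a <= c, with b >= 0 whenever |b| = a or a = c, and primitive means gcd(a, b, c) = 1.
Reduced forces 3a^2 <= |D| = 511, so 1 <= a <= 13; b must have the parity of D, and c = (b^2 - D)/(4a) must be an integer >= a.
Enumerate a = 1..13, b in [-a, a]:
  a=1: (1, 1, 128)  [1]
  a=2: (2, -1, 64), (2, 1, 64)  [2]
  a=3: none
  a=4: (4, -1, 32), (4, 1, 32)  [2]
  a=5: (5, -3, 26), (5, 3, 26)  [2]
  a=6: none
  a=7: (7, 7, 20)  [1]
  a=8: (8, -1, 16), (8, 1, 16)  [2]
  a=9: none
  a=10: (10, -7, 14), (10, -3, 13), (10, 3, 13), (10, 7, 14)  [4]
  a=11..13: none
Total reduced forms: 1 + 2 + 2 + 2 + 1 + 2 + 4 = 14
h = 14

14


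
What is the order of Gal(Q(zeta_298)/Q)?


|Gal(Q(zeta_298)/Q)| = phi(298)
= 148

148


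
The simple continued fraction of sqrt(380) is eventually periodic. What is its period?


Run the CF algorithm for sqrt(380).
a_0 = floor(sqrt(380)) = 19; set m_0=0, q_0=1.
Recurrence: m' = q*a - m,  q' = (d - m'^2)/q,  a' = floor((a_0 + m')/q').
  step 1: m=19, q=19, a=2
  step 2: m=19, q=1, a=38
a_2 = 2*a_0 = 38, so the period closes here.
sqrt(380) = [19; 2, 38]
Period length = 2

2


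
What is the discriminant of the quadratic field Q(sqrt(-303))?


For K = Q(sqrt(d)) with d squarefree: disc(K) = d if d = 1 mod 4, and disc(K) = 4d if d = 2 or 3 mod 4.
Here d = -303, and d mod 4 = 1.
d = 1 mod 4 (O_K = Z[(1+sqrt(d))/2]), so disc(K) = d = -303

-303


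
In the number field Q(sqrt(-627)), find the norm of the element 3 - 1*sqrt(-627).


N(a + b*sqrt(d)) = a^2 - d*b^2
= (3)^2 - (-627)*(-1)^2
= 9 + 627
= 636

636


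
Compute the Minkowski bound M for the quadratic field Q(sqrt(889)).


d = 889, d mod 4 = 1, so disc(K) = d = 889; |disc(K)| = 889
Real quadratic field, so n = 2, s = r2 = 0, r1 = 2
M = (n!/n^n) * (4/pi)^s * sqrt(|disc(K)|) = (2!/2^2) * (4/pi)^0 * sqrt(889)
= 0.5 * 1.000000 * 29.816103
= 14.9081

14.9081


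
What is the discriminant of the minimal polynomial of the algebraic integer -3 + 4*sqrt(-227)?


The element -3 + 4*sqrt(-227) has minimal polynomial:
x^2 + 6*x + 3641
Discriminant = (6)^2 - 4*(3641)
= 36 - 14564
= -14528

-14528


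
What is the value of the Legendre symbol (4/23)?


p = 23 is prime, so compute (4/23) with the reciprocity algorithm (Jacobi-symbol steps: pull out 2s via (2/n), flip via reciprocity, reduce):
  pull out 2: (2/23) = +1  (since 23 mod 8 = 7)
  pull out 2: (2/23) = +1  (since 23 mod 8 = 7)
  (1/23) = 1
Product of signs = 1
(4/23) = 1

1


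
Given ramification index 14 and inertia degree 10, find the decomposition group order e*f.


|D_P| = e * f
= 14 * 10
= 140

140


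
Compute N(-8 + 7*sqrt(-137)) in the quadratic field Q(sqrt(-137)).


N(a + b*sqrt(d)) = a^2 - d*b^2
= (-8)^2 - (-137)*(7)^2
= 64 + 6713
= 6777

6777


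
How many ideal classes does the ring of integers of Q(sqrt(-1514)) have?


K = Q(sqrt(-1514)). d mod 4 = 2, so D = disc(K) = 4d = -6056
h(K) equals the number of primitive reduced positive-definite forms (a, b, c) = a*x^2 + b*x*y + c*y^2 with b^2 - 4ac = D,
where reduced means |b| <= a <= c, with b >= 0 whenever |b| = a or a = c, and primitive means gcd(a, b, c) = 1.
Reduced forces 3a^2 <= |D| = 6056, so 1 <= a <= 44; b must have the parity of D, and c = (b^2 - D)/(4a) must be an integer >= a.
Enumerate a = 1..44, b in [-a, a]:
  a=1: (1, 0, 1514)  [1]
  a=2: (2, 0, 757)  [1]
  a=3: (3, -2, 505), (3, 2, 505)  [2]
  a=4: none
  a=5: (5, -2, 303), (5, 2, 303)  [2]
  a=6: (6, -4, 253), (6, 4, 253)  [2]
  a=7..8: none
  a=9: (9, -8, 170), (9, 8, 170)  [2]
  a=10: (10, -8, 153), (10, 8, 153)  [2]
  a=11: (11, -4, 138), (11, 4, 138)  [2]
  a=12..14: none
  a=15: (15, -8, 102), (15, -2, 101), (15, 2, 101), (15, 8, 102)  [4]
  a=16: none
  a=17: (17, -8, 90), (17, 8, 90)  [2]
  a=18: (18, -8, 85), (18, 8, 85)  [2]
  a=19: (19, -10, 81), (19, 10, 81)  [2]
  a=20..21: none
  a=22: (22, -4, 69), (22, 4, 69)  [2]
  a=23: (23, -4, 66), (23, 4, 66)  [2]
  a=24: none
  a=25: (25, -12, 62), (25, 12, 62)  [2]
  a=26: none
  a=27: (27, -10, 57), (27, 10, 57)  [2]
  a=28: none
  a=29: (29, -18, 55), (29, 18, 55)  [2]
  a=30: (30, -28, 57), (30, -8, 51), (30, 8, 51), (30, 28, 57)  [4]
  a=31: (31, -12, 50), (31, 12, 50)  [2]
  a=32: none
  a=33: (33, -26, 51), (33, -4, 46), (33, 4, 46), (33, 26, 51)  [4]
  a=34: (34, -8, 45), (34, 8, 45)  [2]
  a=35..36: none
  a=37: (37, -30, 47), (37, 30, 47)  [2]
  a=38: (38, -28, 45), (38, 28, 45)  [2]
  a=39..44: none
Total reduced forms: 1 + 1 + 2 + 2 + 2 + 2 + 2 + 2 + 4 + 2 + 2 + 2 + 2 + 2 + 2 + 2 + 2 + 4 + 2 + 4 + 2 + 2 + 2 = 50
h = 50

50


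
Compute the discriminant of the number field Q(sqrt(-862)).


For K = Q(sqrt(d)) with d squarefree: disc(K) = d if d = 1 mod 4, and disc(K) = 4d if d = 2 or 3 mod 4.
Here d = -862, and d mod 4 = 2.
d = 2 mod 4, not 1 (O_K = Z[sqrt(d)]), so disc(K) = 4d = 4 * (-862) = -3448

-3448


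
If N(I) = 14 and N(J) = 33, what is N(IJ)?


N(IJ) = N(I) * N(J)
= 14 * 33
= 462

462


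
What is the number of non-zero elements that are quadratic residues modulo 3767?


For prime p, the number of non-zero quadratic residues is (p-1)/2.
= (3767-1)/2
= 1883

1883


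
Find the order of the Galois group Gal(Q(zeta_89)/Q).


|Gal(Q(zeta_89)/Q)| = phi(89)
= 88

88


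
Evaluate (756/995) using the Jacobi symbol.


Compute (756/995) via quadratic reciprocity:
  pull out 2: (2/995) = -1  (since 995 mod 8 = 3)
  pull out 2: (2/995) = -1  (since 995 mod 8 = 3)
  reciprocity: (189/995) -> +(995/189)
  reduce: (50/189)
  pull out 2: (2/189) = -1  (since 189 mod 8 = 5)
  reciprocity: (25/189) -> +(189/25)
  reduce: (14/25)
  pull out 2: (2/25) = +1  (since 25 mod 8 = 1)
  reciprocity: (7/25) -> +(25/7)
  reduce: (4/7)
  pull out 2: (2/7) = +1  (since 7 mod 8 = 7)
  pull out 2: (2/7) = +1  (since 7 mod 8 = 7)
  (1/7) = 1
Product of signs = -1

-1


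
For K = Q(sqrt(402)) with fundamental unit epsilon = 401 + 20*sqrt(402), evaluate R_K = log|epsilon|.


epsilon = 401 + 20*sqrt(402)
= 801.9988
R = ln(801.9988)
= 6.6871

6.6871


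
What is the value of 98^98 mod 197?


p = 197 is prime and the exponent is (p-1)/2 = 98, so by Euler's criterion 98^98 = (98/197) = +1 or -1 mod 197.
Compute by square-and-multiply:
  98 = 64 + 32 + 2 (binary 1100010)
  Repeated squaring mod 197: 98^1 = 98, 98^2 = 148, 98^4 = 37, 98^8 = 187, 98^16 = 100, 98^32 = 150, 98^64 = 42
  98^98 = 98^64 * 98^32 * 98^2 = 42 * 150 * 148 mod 197
    42 * 150 = 6300 = 193 mod 197
    193 * 148 = 28564 = 196 mod 197
  98^98 = 196 mod 197
Result 196 = p - 1 = -1 mod 197: 98 is a quadratic non-residue mod 197. As a residue in [0, p-1] the value is 196.
98^98 mod 197 = 196

196


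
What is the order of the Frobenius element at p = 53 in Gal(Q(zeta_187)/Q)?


The Frobenius at p in Gal(Q(zeta_n)/Q) = (Z/nZ)* is the class of p, so its order is ord_187(53), the smallest k >= 1 with 53^k = 1 mod 187.
n = 187 = 11 * 17, phi(187) = 160; the order divides phi(n).
Divisors of 160: 1, 2, 4, 5, 8, 10, 16, 20, 32, 40, 80, 160
Repeated squaring mod 187: 53^1 = 53, 53^2 = 4, 53^4 = 16, 53^8 = 69, 53^16 = 86, 53^32 = 103, 53^64 = 137, 53^128 = 69
Test divisors in increasing order:
  k=1: 53^1 = 53 mod 187
  k=2: 53^2 = 4 mod 187
  k=4: 53^4 = 16 mod 187
  k=5: 53^5 = 16 * 53 = 100 mod 187
  k=8: 53^8 = 69 mod 187
  k=10: 53^10 = 69 * 4 = 89 mod 187
  k=16: 53^16 = 86 mod 187
  k=20: 53^20 = 86 * 16 = 67 mod 187
  k=32: 53^32 = 103 mod 187
  k=40: 53^40 = 103 * 69 = 1 mod 187  <- first divisor giving 1
Order = 40

40


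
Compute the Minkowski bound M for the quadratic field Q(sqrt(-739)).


d = -739, d mod 4 = 1, so disc(K) = d = -739; |disc(K)| = 739
Imaginary quadratic field, so n = 2, s = r2 = 1, r1 = 0
M = (n!/n^n) * (4/pi)^s * sqrt(|disc(K)|) = (2!/2^2) * (4/pi)^1 * sqrt(739)
= 0.5 * 1.273240 * 27.184554
= 17.3062

17.3062


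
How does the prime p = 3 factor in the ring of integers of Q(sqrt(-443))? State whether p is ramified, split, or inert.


K = Q(sqrt(-443)). Since d mod 4 = 1, disc(K) = -443.
Check p | disc: -443 mod 3 = 1.
p does not divide disc. Compute Legendre symbol (d/p):
1^((3-1)/2) mod 3 = 1
(d/p) = 1, so p splits: (p) = P*P' with e=1, f=1, g=2.
Therefore p is split.

split


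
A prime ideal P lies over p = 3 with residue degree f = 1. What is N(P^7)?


N(P^a) = p^(a*f)
= 3^(7*1)
= 3^7
= 2187

2187


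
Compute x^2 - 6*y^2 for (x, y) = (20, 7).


x^2 - d*y^2
= 20^2 - 6*7^2
= 400 - 294
= 106

106


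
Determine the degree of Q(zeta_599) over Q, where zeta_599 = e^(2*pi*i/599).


The degree equals Euler's totient phi(599).
599 = 599
phi(599) = 598

598


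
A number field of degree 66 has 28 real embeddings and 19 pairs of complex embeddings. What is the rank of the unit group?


By Dirichlet's unit theorem:
rank = r1 + r2 - 1
= 28 + 19 - 1
= 46

46


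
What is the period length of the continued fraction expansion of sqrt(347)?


Run the CF algorithm for sqrt(347).
a_0 = floor(sqrt(347)) = 18; set m_0=0, q_0=1.
Recurrence: m' = q*a - m,  q' = (d - m'^2)/q,  a' = floor((a_0 + m')/q').
  step 1: m=18, q=23, a=1
  step 2: m=5, q=14, a=1
  step 3: m=9, q=19, a=1
  step 4: m=10, q=13, a=2
  step 5: m=16, q=7, a=4
  step 6: m=12, q=29, a=1
  step 7: m=17, q=2, a=17
  step 8: m=17, q=29, a=1
  step 9: m=12, q=7, a=4
  step 10: m=16, q=13, a=2
  step 11: m=10, q=19, a=1
  step 12: m=9, q=14, a=1
  step 13: m=5, q=23, a=1
  step 14: m=18, q=1, a=36
a_14 = 2*a_0 = 36, so the period closes here.
sqrt(347) = [18; 1, 1, 1, 2, 4, 1, 17, 1, 4, 2, 1, 1, 1, 36]
Period length = 14

14


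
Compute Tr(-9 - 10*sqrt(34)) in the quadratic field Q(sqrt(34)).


Tr(a + b*sqrt(d)) = (a + b*sqrt(d)) + (a - b*sqrt(d)) = 2a
= 2 * (-9)
= -18

-18


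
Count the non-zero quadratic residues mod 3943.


For prime p, the number of non-zero quadratic residues is (p-1)/2.
= (3943-1)/2
= 1971

1971


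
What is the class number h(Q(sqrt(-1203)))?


K = Q(sqrt(-1203)). d mod 4 = 1, so D = disc(K) = d = -1203
h(K) equals the number of primitive reduced positive-definite forms (a, b, c) = a*x^2 + b*x*y + c*y^2 with b^2 - 4ac = D,
where reduced means |b| <= a <= c, with b >= 0 whenever |b| = a or a = c, and primitive means gcd(a, b, c) = 1.
Reduced forces 3a^2 <= |D| = 1203, so 1 <= a <= 20; b must have the parity of D, and c = (b^2 - D)/(4a) must be an integer >= a.
Enumerate a = 1..20, b in [-a, a]:
  a=1: (1, 1, 301)  [1]
  a=2: none
  a=3: (3, 3, 101)  [1]
  a=4..6: none
  a=7: (7, -1, 43), (7, 1, 43)  [2]
  a=8..16: none
  a=17: (17, -15, 21), (17, 15, 21)  [2]
  a=18..20: none
Total reduced forms: 1 + 1 + 2 + 2 = 6
h = 6

6


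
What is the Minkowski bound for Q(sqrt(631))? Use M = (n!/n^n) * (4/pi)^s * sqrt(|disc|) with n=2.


d = 631, d mod 4 = 3, so disc(K) = 4d = 2524; |disc(K)| = 2524
Real quadratic field, so n = 2, s = r2 = 0, r1 = 2
M = (n!/n^n) * (4/pi)^s * sqrt(|disc(K)|) = (2!/2^2) * (4/pi)^0 * sqrt(2524)
= 0.5 * 1.000000 * 50.239427
= 25.1197

25.1197


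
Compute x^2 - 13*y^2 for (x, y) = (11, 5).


x^2 - d*y^2
= 11^2 - 13*5^2
= 121 - 325
= -204

-204


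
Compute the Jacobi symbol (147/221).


Compute (147/221) via quadratic reciprocity:
  reciprocity: (147/221) -> +(221/147)
  reduce: (74/147)
  pull out 2: (2/147) = -1  (since 147 mod 8 = 3)
  reciprocity: (37/147) -> +(147/37)
  reduce: (36/37)
  pull out 2: (2/37) = -1  (since 37 mod 8 = 5)
  pull out 2: (2/37) = -1  (since 37 mod 8 = 5)
  reciprocity: (9/37) -> +(37/9)
  reduce: (1/9)
  (1/9) = 1
Product of signs = -1

-1


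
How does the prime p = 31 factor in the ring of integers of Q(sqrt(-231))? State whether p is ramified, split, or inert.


K = Q(sqrt(-231)). Since d mod 4 = 1, disc(K) = -231.
Check p | disc: -231 mod 31 = 17.
p does not divide disc. Compute Legendre symbol (d/p):
17^((31-1)/2) mod 31 = -1
(d/p) = -1, so p is inert: (p) stays prime with e=1, f=2, g=1.
Therefore p is inert.

inert


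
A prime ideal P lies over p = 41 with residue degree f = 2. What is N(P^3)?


N(P^a) = p^(a*f)
= 41^(3*2)
= 41^6
= 4750104241

4750104241


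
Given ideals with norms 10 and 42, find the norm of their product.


N(IJ) = N(I) * N(J)
= 10 * 42
= 420

420


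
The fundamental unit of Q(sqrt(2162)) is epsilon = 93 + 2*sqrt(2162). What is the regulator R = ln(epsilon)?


epsilon = 93 + 2*sqrt(2162)
= 185.9946
R = ln(185.9946)
= 5.2257

5.2257


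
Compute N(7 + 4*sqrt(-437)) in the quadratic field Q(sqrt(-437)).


N(a + b*sqrt(d)) = a^2 - d*b^2
= (7)^2 - (-437)*(4)^2
= 49 + 6992
= 7041

7041


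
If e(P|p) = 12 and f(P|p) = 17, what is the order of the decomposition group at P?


|D_P| = e * f
= 12 * 17
= 204

204


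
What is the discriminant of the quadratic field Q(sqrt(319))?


For K = Q(sqrt(d)) with d squarefree: disc(K) = d if d = 1 mod 4, and disc(K) = 4d if d = 2 or 3 mod 4.
Here d = 319, and d mod 4 = 3.
d = 3 mod 4, not 1 (O_K = Z[sqrt(d)]), so disc(K) = 4d = 4 * (319) = 1276

1276


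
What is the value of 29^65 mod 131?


p = 131 is prime and the exponent is (p-1)/2 = 65, so by Euler's criterion 29^65 = (29/131) = +1 or -1 mod 131.
Compute by square-and-multiply:
  65 = 64 + 1 (binary 1000001)
  Repeated squaring mod 131: 29^1 = 29, 29^2 = 55, 29^4 = 12, 29^8 = 13, 29^16 = 38, 29^32 = 3, 29^64 = 9
  29^65 = 29^64 * 29^1 = 9 * 29 mod 131
    9 * 29 = 261 = 130 mod 131
  29^65 = 130 mod 131
Result 130 = p - 1 = -1 mod 131: 29 is a quadratic non-residue mod 131. As a residue in [0, p-1] the value is 130.
29^65 mod 131 = 130

130


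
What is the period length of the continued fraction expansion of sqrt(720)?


Run the CF algorithm for sqrt(720).
a_0 = floor(sqrt(720)) = 26; set m_0=0, q_0=1.
Recurrence: m' = q*a - m,  q' = (d - m'^2)/q,  a' = floor((a_0 + m')/q').
  step 1: m=26, q=44, a=1
  step 2: m=18, q=9, a=4
  step 3: m=18, q=44, a=1
  step 4: m=26, q=1, a=52
a_4 = 2*a_0 = 52, so the period closes here.
sqrt(720) = [26; 1, 4, 1, 52]
Period length = 4

4


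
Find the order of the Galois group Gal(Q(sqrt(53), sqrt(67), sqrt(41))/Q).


The 3 square roots of distinct primes are multiplicatively independent over Q,
so [K:Q] = 2^3 and Gal(K/Q) is isomorphic to (Z/2Z)^3.
|Gal| = 2^3 = 8

8


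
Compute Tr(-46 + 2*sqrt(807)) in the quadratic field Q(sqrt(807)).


Tr(a + b*sqrt(d)) = (a + b*sqrt(d)) + (a - b*sqrt(d)) = 2a
= 2 * (-46)
= -92

-92


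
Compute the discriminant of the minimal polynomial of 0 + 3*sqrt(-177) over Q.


The element 0 + 3*sqrt(-177) has minimal polynomial:
x^2 + 0*x + 1593
Discriminant = (0)^2 - 4*(1593)
= 0 - 6372
= -6372

-6372


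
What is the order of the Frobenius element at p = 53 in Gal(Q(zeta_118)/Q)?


The Frobenius at p in Gal(Q(zeta_n)/Q) = (Z/nZ)* is the class of p, so its order is ord_118(53), the smallest k >= 1 with 53^k = 1 mod 118.
n = 118 = 2 * 59, phi(118) = 58; the order divides phi(n).
Divisors of 58: 1, 2, 29, 58
Repeated squaring mod 118: 53^1 = 53, 53^2 = 95, 53^4 = 57, 53^8 = 63, 53^16 = 75, 53^32 = 79
Test divisors in increasing order:
  k=1: 53^1 = 53 mod 118
  k=2: 53^2 = 95 mod 118
  k=29: 53^29 = 75 * 63 * 57 * 53 = 1 mod 118  <- first divisor giving 1
Order = 29

29


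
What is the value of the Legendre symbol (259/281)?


p = 281 is prime, so compute (259/281) with the reciprocity algorithm (Jacobi-symbol steps: pull out 2s via (2/n), flip via reciprocity, reduce):
  reciprocity: (259/281) -> +(281/259)
  reduce: (22/259)
  pull out 2: (2/259) = -1  (since 259 mod 8 = 3)
  reciprocity: (11/259) -> -(259/11)
  reduce: (6/11)
  pull out 2: (2/11) = -1  (since 11 mod 8 = 3)
  reciprocity: (3/11) -> -(11/3)
  reduce: (2/3)
  pull out 2: (2/3) = -1  (since 3 mod 8 = 3)
  (1/3) = 1
Product of signs = -1
(259/281) = -1

-1


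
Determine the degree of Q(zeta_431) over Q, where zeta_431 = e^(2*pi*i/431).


The degree equals Euler's totient phi(431).
431 = 431
phi(431) = 430

430


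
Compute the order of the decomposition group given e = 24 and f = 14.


|D_P| = e * f
= 24 * 14
= 336

336


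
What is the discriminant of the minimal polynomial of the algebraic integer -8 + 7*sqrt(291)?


The element -8 + 7*sqrt(291) has minimal polynomial:
x^2 + 16*x - 14195
Discriminant = (16)^2 - 4*(-14195)
= 256 + 56780
= 57036

57036


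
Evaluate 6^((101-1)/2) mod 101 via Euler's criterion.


p = 101 is prime and the exponent is (p-1)/2 = 50, so by Euler's criterion 6^50 = (6/101) = +1 or -1 mod 101.
Compute by square-and-multiply:
  50 = 32 + 16 + 2 (binary 110010)
  Repeated squaring mod 101: 6^1 = 6, 6^2 = 36, 6^4 = 84, 6^8 = 87, 6^16 = 95, 6^32 = 36
  6^50 = 6^32 * 6^16 * 6^2 = 36 * 95 * 36 mod 101
    36 * 95 = 3420 = 87 mod 101
    87 * 36 = 3132 = 1 mod 101
  6^50 = 1 mod 101
Result 1: 6 is a quadratic residue mod 101.
6^50 mod 101 = 1

1


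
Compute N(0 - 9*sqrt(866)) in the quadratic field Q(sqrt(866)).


N(a + b*sqrt(d)) = a^2 - d*b^2
= (0)^2 - (866)*(-9)^2
= 0 - 70146
= -70146

-70146


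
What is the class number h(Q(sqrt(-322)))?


K = Q(sqrt(-322)). d mod 4 = 2, so D = disc(K) = 4d = -1288
h(K) equals the number of primitive reduced positive-definite forms (a, b, c) = a*x^2 + b*x*y + c*y^2 with b^2 - 4ac = D,
where reduced means |b| <= a <= c, with b >= 0 whenever |b| = a or a = c, and primitive means gcd(a, b, c) = 1.
Reduced forces 3a^2 <= |D| = 1288, so 1 <= a <= 20; b must have the parity of D, and c = (b^2 - D)/(4a) must be an integer >= a.
Enumerate a = 1..20, b in [-a, a]:
  a=1: (1, 0, 322)  [1]
  a=2: (2, 0, 161)  [1]
  a=3..6: none
  a=7: (7, 0, 46)  [1]
  a=8..12: none
  a=13: (13, -8, 26), (13, 8, 26)  [2]
  a=14: (14, 0, 23)  [1]
  a=15..16: none
  a=17: (17, -2, 19), (17, 2, 19)  [2]
  a=18..20: none
Total reduced forms: 1 + 1 + 1 + 2 + 1 + 2 = 8
h = 8

8


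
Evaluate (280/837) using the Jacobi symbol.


Compute (280/837) via quadratic reciprocity:
  pull out 2: (2/837) = -1  (since 837 mod 8 = 5)
  pull out 2: (2/837) = -1  (since 837 mod 8 = 5)
  pull out 2: (2/837) = -1  (since 837 mod 8 = 5)
  reciprocity: (35/837) -> +(837/35)
  reduce: (32/35)
  pull out 2: (2/35) = -1  (since 35 mod 8 = 3)
  pull out 2: (2/35) = -1  (since 35 mod 8 = 3)
  pull out 2: (2/35) = -1  (since 35 mod 8 = 3)
  pull out 2: (2/35) = -1  (since 35 mod 8 = 3)
  pull out 2: (2/35) = -1  (since 35 mod 8 = 3)
  (1/35) = 1
Product of signs = 1

1


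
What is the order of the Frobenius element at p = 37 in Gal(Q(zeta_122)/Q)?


The Frobenius at p in Gal(Q(zeta_n)/Q) = (Z/nZ)* is the class of p, so its order is ord_122(37), the smallest k >= 1 with 37^k = 1 mod 122.
n = 122 = 2 * 61, phi(122) = 60; the order divides phi(n).
Divisors of 60: 1, 2, 3, 4, 5, 6, 10, 12, 15, 20, 30, 60
Repeated squaring mod 122: 37^1 = 37, 37^2 = 27, 37^4 = 119, 37^8 = 9, 37^16 = 81, 37^32 = 95
Test divisors in increasing order:
  k=1: 37^1 = 37 mod 122
  k=2: 37^2 = 27 mod 122
  k=3: 37^3 = 27 * 37 = 23 mod 122
  k=4: 37^4 = 119 mod 122
  k=5: 37^5 = 119 * 37 = 11 mod 122
  k=6: 37^6 = 119 * 27 = 41 mod 122
  k=10: 37^10 = 9 * 27 = 121 mod 122
  k=12: 37^12 = 9 * 119 = 95 mod 122
  k=15: 37^15 = 9 * 119 * 27 * 37 = 111 mod 122
  k=20: 37^20 = 81 * 119 = 1 mod 122  <- first divisor giving 1
Order = 20

20


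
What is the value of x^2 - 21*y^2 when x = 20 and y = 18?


x^2 - d*y^2
= 20^2 - 21*18^2
= 400 - 6804
= -6404

-6404


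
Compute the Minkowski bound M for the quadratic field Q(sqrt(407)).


d = 407, d mod 4 = 3, so disc(K) = 4d = 1628; |disc(K)| = 1628
Real quadratic field, so n = 2, s = r2 = 0, r1 = 2
M = (n!/n^n) * (4/pi)^s * sqrt(|disc(K)|) = (2!/2^2) * (4/pi)^0 * sqrt(1628)
= 0.5 * 1.000000 * 40.348482
= 20.1742

20.1742


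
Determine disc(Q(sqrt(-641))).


For K = Q(sqrt(d)) with d squarefree: disc(K) = d if d = 1 mod 4, and disc(K) = 4d if d = 2 or 3 mod 4.
Here d = -641, and d mod 4 = 3.
d = 3 mod 4, not 1 (O_K = Z[sqrt(d)]), so disc(K) = 4d = 4 * (-641) = -2564

-2564


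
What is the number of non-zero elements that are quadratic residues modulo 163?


For prime p, the number of non-zero quadratic residues is (p-1)/2.
= (163-1)/2
= 81

81


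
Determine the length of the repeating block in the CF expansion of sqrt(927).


Run the CF algorithm for sqrt(927).
a_0 = floor(sqrt(927)) = 30; set m_0=0, q_0=1.
Recurrence: m' = q*a - m,  q' = (d - m'^2)/q,  a' = floor((a_0 + m')/q').
  step 1: m=30, q=27, a=2
  step 2: m=24, q=13, a=4
  step 3: m=28, q=11, a=5
  step 4: m=27, q=18, a=3
  step 5: m=27, q=11, a=5
  step 6: m=28, q=13, a=4
  step 7: m=24, q=27, a=2
  step 8: m=30, q=1, a=60
a_8 = 2*a_0 = 60, so the period closes here.
sqrt(927) = [30; 2, 4, 5, 3, 5, 4, 2, 60]
Period length = 8

8


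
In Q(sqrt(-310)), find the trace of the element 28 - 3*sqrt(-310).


Tr(a + b*sqrt(d)) = (a + b*sqrt(d)) + (a - b*sqrt(d)) = 2a
= 2 * (28)
= 56

56


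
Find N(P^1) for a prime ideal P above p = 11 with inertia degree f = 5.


N(P^a) = p^(a*f)
= 11^(1*5)
= 11^5
= 161051

161051


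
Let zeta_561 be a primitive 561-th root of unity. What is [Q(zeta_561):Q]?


The degree equals Euler's totient phi(561).
561 = 3 * 11 * 17
phi(561) = 320

320


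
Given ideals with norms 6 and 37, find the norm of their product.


N(IJ) = N(I) * N(J)
= 6 * 37
= 222

222


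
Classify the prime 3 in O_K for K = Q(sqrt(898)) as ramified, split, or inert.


K = Q(sqrt(898)). Since d mod 4 = 2, disc(K) = 3592.
Check p | disc: 3592 mod 3 = 1.
p does not divide disc. Compute Legendre symbol (d/p):
1^((3-1)/2) mod 3 = 1
(d/p) = 1, so p splits: (p) = P*P' with e=1, f=1, g=2.
Therefore p is split.

split


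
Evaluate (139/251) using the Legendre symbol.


p = 251 is prime, so compute (139/251) with the reciprocity algorithm (Jacobi-symbol steps: pull out 2s via (2/n), flip via reciprocity, reduce):
  reciprocity: (139/251) -> -(251/139)
  reduce: (112/139)
  pull out 2: (2/139) = -1  (since 139 mod 8 = 3)
  pull out 2: (2/139) = -1  (since 139 mod 8 = 3)
  pull out 2: (2/139) = -1  (since 139 mod 8 = 3)
  pull out 2: (2/139) = -1  (since 139 mod 8 = 3)
  reciprocity: (7/139) -> -(139/7)
  reduce: (6/7)
  pull out 2: (2/7) = +1  (since 7 mod 8 = 7)
  reciprocity: (3/7) -> -(7/3)
  reduce: (1/3)
  (1/3) = 1
Product of signs = -1
(139/251) = -1

-1


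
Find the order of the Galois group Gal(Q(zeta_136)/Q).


|Gal(Q(zeta_136)/Q)| = phi(136)
= 64

64


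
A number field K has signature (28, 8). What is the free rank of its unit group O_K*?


By Dirichlet's unit theorem:
rank = r1 + r2 - 1
= 28 + 8 - 1
= 35

35


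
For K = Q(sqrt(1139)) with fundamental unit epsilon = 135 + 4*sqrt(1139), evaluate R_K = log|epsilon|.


epsilon = 135 + 4*sqrt(1139)
= 269.9963
R = ln(269.9963)
= 5.5984

5.5984


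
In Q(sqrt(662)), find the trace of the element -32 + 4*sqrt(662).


Tr(a + b*sqrt(d)) = (a + b*sqrt(d)) + (a - b*sqrt(d)) = 2a
= 2 * (-32)
= -64

-64


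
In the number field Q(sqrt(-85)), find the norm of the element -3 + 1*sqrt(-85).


N(a + b*sqrt(d)) = a^2 - d*b^2
= (-3)^2 - (-85)*(1)^2
= 9 + 85
= 94

94


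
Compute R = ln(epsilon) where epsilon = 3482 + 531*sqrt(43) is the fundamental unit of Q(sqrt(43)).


epsilon = 3482 + 531*sqrt(43)
= 6963.9999
R = ln(6963.9999)
= 8.8485

8.8485


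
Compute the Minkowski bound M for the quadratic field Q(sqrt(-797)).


d = -797, d mod 4 = 3, so disc(K) = 4d = -3188; |disc(K)| = 3188
Imaginary quadratic field, so n = 2, s = r2 = 1, r1 = 0
M = (n!/n^n) * (4/pi)^s * sqrt(|disc(K)|) = (2!/2^2) * (4/pi)^1 * sqrt(3188)
= 0.5 * 1.273240 * 56.462377
= 35.9451

35.9451


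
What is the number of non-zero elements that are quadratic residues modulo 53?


For prime p, the number of non-zero quadratic residues is (p-1)/2.
= (53-1)/2
= 26

26


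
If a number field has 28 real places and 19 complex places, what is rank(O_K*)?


By Dirichlet's unit theorem:
rank = r1 + r2 - 1
= 28 + 19 - 1
= 46

46


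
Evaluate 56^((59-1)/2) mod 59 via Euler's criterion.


p = 59 is prime and the exponent is (p-1)/2 = 29, so by Euler's criterion 56^29 = (56/59) = +1 or -1 mod 59.
Compute by square-and-multiply:
  29 = 16 + 8 + 4 + 1 (binary 11101)
  Repeated squaring mod 59: 56^1 = 56, 56^2 = 9, 56^4 = 22, 56^8 = 12, 56^16 = 26
  56^29 = 56^16 * 56^8 * 56^4 * 56^1 = 26 * 12 * 22 * 56 mod 59
    26 * 12 = 312 = 17 mod 59
    17 * 22 = 374 = 20 mod 59
    20 * 56 = 1120 = 58 mod 59
  56^29 = 58 mod 59
Result 58 = p - 1 = -1 mod 59: 56 is a quadratic non-residue mod 59. As a residue in [0, p-1] the value is 58.
56^29 mod 59 = 58

58


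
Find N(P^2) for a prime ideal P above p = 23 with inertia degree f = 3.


N(P^a) = p^(a*f)
= 23^(2*3)
= 23^6
= 148035889

148035889


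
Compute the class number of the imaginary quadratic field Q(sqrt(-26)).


K = Q(sqrt(-26)). d mod 4 = 2, so D = disc(K) = 4d = -104
h(K) equals the number of primitive reduced positive-definite forms (a, b, c) = a*x^2 + b*x*y + c*y^2 with b^2 - 4ac = D,
where reduced means |b| <= a <= c, with b >= 0 whenever |b| = a or a = c, and primitive means gcd(a, b, c) = 1.
Reduced forces 3a^2 <= |D| = 104, so 1 <= a <= 5; b must have the parity of D, and c = (b^2 - D)/(4a) must be an integer >= a.
Enumerate a = 1..5, b in [-a, a]:
  a=1: (1, 0, 26)  [1]
  a=2: (2, 0, 13)  [1]
  a=3: (3, -2, 9), (3, 2, 9)  [2]
  a=4: none
  a=5: (5, -4, 6), (5, 4, 6)  [2]
Total reduced forms: 1 + 1 + 2 + 2 = 6
h = 6

6


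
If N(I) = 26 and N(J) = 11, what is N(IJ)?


N(IJ) = N(I) * N(J)
= 26 * 11
= 286

286


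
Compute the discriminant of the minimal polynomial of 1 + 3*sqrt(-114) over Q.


The element 1 + 3*sqrt(-114) has minimal polynomial:
x^2 - 2*x + 1027
Discriminant = (-2)^2 - 4*(1027)
= 4 - 4108
= -4104

-4104


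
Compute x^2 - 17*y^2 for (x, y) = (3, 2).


x^2 - d*y^2
= 3^2 - 17*2^2
= 9 - 68
= -59

-59


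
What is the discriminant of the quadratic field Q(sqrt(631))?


For K = Q(sqrt(d)) with d squarefree: disc(K) = d if d = 1 mod 4, and disc(K) = 4d if d = 2 or 3 mod 4.
Here d = 631, and d mod 4 = 3.
d = 3 mod 4, not 1 (O_K = Z[sqrt(d)]), so disc(K) = 4d = 4 * (631) = 2524

2524


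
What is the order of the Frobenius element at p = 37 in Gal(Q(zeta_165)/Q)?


The Frobenius at p in Gal(Q(zeta_n)/Q) = (Z/nZ)* is the class of p, so its order is ord_165(37), the smallest k >= 1 with 37^k = 1 mod 165.
n = 165 = 3 * 5 * 11, phi(165) = 80; the order divides phi(n).
Divisors of 80: 1, 2, 4, 5, 8, 10, 16, 20, 40, 80
Repeated squaring mod 165: 37^1 = 37, 37^2 = 49, 37^4 = 91, 37^8 = 31, 37^16 = 136, 37^32 = 16, 37^64 = 91
Test divisors in increasing order:
  k=1: 37^1 = 37 mod 165
  k=2: 37^2 = 49 mod 165
  k=4: 37^4 = 91 mod 165
  k=5: 37^5 = 91 * 37 = 67 mod 165
  k=8: 37^8 = 31 mod 165
  k=10: 37^10 = 31 * 49 = 34 mod 165
  k=16: 37^16 = 136 mod 165
  k=20: 37^20 = 136 * 91 = 1 mod 165  <- first divisor giving 1
Order = 20

20


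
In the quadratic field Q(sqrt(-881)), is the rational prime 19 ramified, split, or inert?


K = Q(sqrt(-881)). Since d mod 4 = 3, disc(K) = -3524.
Check p | disc: -3524 mod 19 = 10.
p does not divide disc. Compute Legendre symbol (d/p):
12^((19-1)/2) mod 19 = -1
(d/p) = -1, so p is inert: (p) stays prime with e=1, f=2, g=1.
Therefore p is inert.

inert


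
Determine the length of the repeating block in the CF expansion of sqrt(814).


Run the CF algorithm for sqrt(814).
a_0 = floor(sqrt(814)) = 28; set m_0=0, q_0=1.
Recurrence: m' = q*a - m,  q' = (d - m'^2)/q,  a' = floor((a_0 + m')/q').
  step 1: m=28, q=30, a=1
  step 2: m=2, q=27, a=1
  step 3: m=25, q=7, a=7
  step 4: m=24, q=34, a=1
  step 5: m=10, q=21, a=1
  step 6: m=11, q=33, a=1
  step 7: m=22, q=10, a=5
  step 8: m=28, q=3, a=18
  step 9: m=26, q=46, a=1
  step 10: m=20, q=9, a=5
  step 11: m=25, q=21, a=2
  step 12: m=17, q=25, a=1
  step 13: m=8, q=30, a=1
  step 14: m=22, q=11, a=4
  step 15: m=22, q=30, a=1
  step 16: m=8, q=25, a=1
  step 17: m=17, q=21, a=2
  step 18: m=25, q=9, a=5
  step 19: m=20, q=46, a=1
  step 20: m=26, q=3, a=18
  step 21: m=28, q=10, a=5
  step 22: m=22, q=33, a=1
  step 23: m=11, q=21, a=1
  step 24: m=10, q=34, a=1
  step 25: m=24, q=7, a=7
  step 26: m=25, q=27, a=1
  step 27: m=2, q=30, a=1
  step 28: m=28, q=1, a=56
a_28 = 2*a_0 = 56, so the period closes here.
sqrt(814) = [28; 1, 1, 7, 1, 1, 1, 5, 18, 1, 5, 2, 1, 1, 4, 1, 1, 2, 5, 1, 18, 5, 1, 1, 1, 7, 1, 1, 56]
Period length = 28

28


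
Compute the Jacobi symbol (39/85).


Compute (39/85) via quadratic reciprocity:
  reciprocity: (39/85) -> +(85/39)
  reduce: (7/39)
  reciprocity: (7/39) -> -(39/7)
  reduce: (4/7)
  pull out 2: (2/7) = +1  (since 7 mod 8 = 7)
  pull out 2: (2/7) = +1  (since 7 mod 8 = 7)
  (1/7) = 1
Product of signs = -1

-1


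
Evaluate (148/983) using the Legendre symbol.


p = 983 is prime, so compute (148/983) with the reciprocity algorithm (Jacobi-symbol steps: pull out 2s via (2/n), flip via reciprocity, reduce):
  pull out 2: (2/983) = +1  (since 983 mod 8 = 7)
  pull out 2: (2/983) = +1  (since 983 mod 8 = 7)
  reciprocity: (37/983) -> +(983/37)
  reduce: (21/37)
  reciprocity: (21/37) -> +(37/21)
  reduce: (16/21)
  pull out 2: (2/21) = -1  (since 21 mod 8 = 5)
  pull out 2: (2/21) = -1  (since 21 mod 8 = 5)
  pull out 2: (2/21) = -1  (since 21 mod 8 = 5)
  pull out 2: (2/21) = -1  (since 21 mod 8 = 5)
  (1/21) = 1
Product of signs = 1
(148/983) = 1

1


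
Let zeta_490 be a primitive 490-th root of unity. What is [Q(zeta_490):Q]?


The degree equals Euler's totient phi(490).
490 = 2 * 5 * 7^2
phi(490) = 168

168


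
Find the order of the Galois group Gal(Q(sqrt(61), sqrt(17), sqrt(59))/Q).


The 3 square roots of distinct primes are multiplicatively independent over Q,
so [K:Q] = 2^3 and Gal(K/Q) is isomorphic to (Z/2Z)^3.
|Gal| = 2^3 = 8

8


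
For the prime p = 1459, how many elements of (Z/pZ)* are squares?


For prime p, the number of non-zero quadratic residues is (p-1)/2.
= (1459-1)/2
= 729

729


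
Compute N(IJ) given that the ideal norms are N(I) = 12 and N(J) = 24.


N(IJ) = N(I) * N(J)
= 12 * 24
= 288

288


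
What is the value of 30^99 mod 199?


p = 199 is prime and the exponent is (p-1)/2 = 99, so by Euler's criterion 30^99 = (30/199) = +1 or -1 mod 199.
Compute by square-and-multiply:
  99 = 64 + 32 + 2 + 1 (binary 1100011)
  Repeated squaring mod 199: 30^1 = 30, 30^2 = 104, 30^4 = 70, 30^8 = 124, 30^16 = 53, 30^32 = 23, 30^64 = 131
  30^99 = 30^64 * 30^32 * 30^2 * 30^1 = 131 * 23 * 104 * 30 mod 199
    131 * 23 = 3013 = 28 mod 199
    28 * 104 = 2912 = 126 mod 199
    126 * 30 = 3780 = 198 mod 199
  30^99 = 198 mod 199
Result 198 = p - 1 = -1 mod 199: 30 is a quadratic non-residue mod 199. As a residue in [0, p-1] the value is 198.
30^99 mod 199 = 198

198


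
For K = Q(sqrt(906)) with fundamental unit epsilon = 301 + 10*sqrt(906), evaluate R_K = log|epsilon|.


epsilon = 301 + 10*sqrt(906)
= 601.9983
R = ln(601.9983)
= 6.4003

6.4003


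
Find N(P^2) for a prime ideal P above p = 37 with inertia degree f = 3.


N(P^a) = p^(a*f)
= 37^(2*3)
= 37^6
= 2565726409

2565726409


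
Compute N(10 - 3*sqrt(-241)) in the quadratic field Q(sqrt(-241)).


N(a + b*sqrt(d)) = a^2 - d*b^2
= (10)^2 - (-241)*(-3)^2
= 100 + 2169
= 2269

2269


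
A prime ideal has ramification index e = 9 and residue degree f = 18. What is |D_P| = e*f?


|D_P| = e * f
= 9 * 18
= 162

162


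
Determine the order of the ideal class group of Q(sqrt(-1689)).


K = Q(sqrt(-1689)). d mod 4 = 3, so D = disc(K) = 4d = -6756
h(K) equals the number of primitive reduced positive-definite forms (a, b, c) = a*x^2 + b*x*y + c*y^2 with b^2 - 4ac = D,
where reduced means |b| <= a <= c, with b >= 0 whenever |b| = a or a = c, and primitive means gcd(a, b, c) = 1.
Reduced forces 3a^2 <= |D| = 6756, so 1 <= a <= 47; b must have the parity of D, and c = (b^2 - D)/(4a) must be an integer >= a.
Enumerate a = 1..47, b in [-a, a]:
  a=1: (1, 0, 1689)  [1]
  a=2: (2, 2, 845)  [1]
  a=3: (3, 0, 563)  [1]
  a=4: none
  a=5: (5, -2, 338), (5, 2, 338)  [2]
  a=6: (6, 6, 283)  [1]
  a=7..9: none
  a=10: (10, -2, 169), (10, 2, 169)  [2]
  a=11: (11, -8, 155), (11, 8, 155)  [2]
  a=12: none
  a=13: (13, -2, 130), (13, 2, 130)  [2]
  a=14: none
  a=15: (15, -12, 115), (15, 12, 115)  [2]
  a=16..21: none
  a=22: (22, -14, 79), (22, 14, 79)  [2]
  a=23: (23, -12, 75), (23, 12, 75)  [2]
  a=24: none
  a=25: (25, -12, 69), (25, 12, 69)  [2]
  a=26: (26, -2, 65), (26, 2, 65)  [2]
  a=27..28: none
  a=29: (29, -28, 65), (29, 28, 65)  [2]
  a=30: (30, -18, 59), (30, 18, 59)  [2]
  a=31: (31, -8, 55), (31, 8, 55)  [2]
  a=32: none
  a=33: (33, -30, 58), (33, 30, 58)  [2]
  a=34..38: none
  a=39: (39, -24, 47), (39, 24, 47)  [2]
  a=40: none
  a=41: (41, -38, 50), (41, 38, 50)  [2]
  a=42: none
  a=43: (43, -34, 46), (43, 34, 46)  [2]
  a=44..47: none
Total reduced forms: 1 + 1 + 1 + 2 + 1 + 2 + 2 + 2 + 2 + 2 + 2 + 2 + 2 + 2 + 2 + 2 + 2 + 2 + 2 + 2 = 36
h = 36

36


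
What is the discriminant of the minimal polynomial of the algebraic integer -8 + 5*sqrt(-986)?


The element -8 + 5*sqrt(-986) has minimal polynomial:
x^2 + 16*x + 24714
Discriminant = (16)^2 - 4*(24714)
= 256 - 98856
= -98600

-98600


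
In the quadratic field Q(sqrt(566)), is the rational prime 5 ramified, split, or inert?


K = Q(sqrt(566)). Since d mod 4 = 2, disc(K) = 2264.
Check p | disc: 2264 mod 5 = 4.
p does not divide disc. Compute Legendre symbol (d/p):
1^((5-1)/2) mod 5 = 1
(d/p) = 1, so p splits: (p) = P*P' with e=1, f=1, g=2.
Therefore p is split.

split


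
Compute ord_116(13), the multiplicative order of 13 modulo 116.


We want ord_116(13), the smallest k >= 1 with 13^k = 1 mod 116.
n = 116 = 2^2 * 29, phi(116) = 56; the order divides phi(n).
Divisors of 56: 1, 2, 4, 7, 8, 14, 28, 56
Repeated squaring mod 116: 13^1 = 13, 13^2 = 53, 13^4 = 25, 13^8 = 45, 13^16 = 53, 13^32 = 25
Test divisors in increasing order:
  k=1: 13^1 = 13 mod 116
  k=2: 13^2 = 53 mod 116
  k=4: 13^4 = 25 mod 116
  k=7: 13^7 = 25 * 53 * 13 = 57 mod 116
  k=8: 13^8 = 45 mod 116
  k=14: 13^14 = 45 * 25 * 53 = 1 mod 116  <- first divisor giving 1
Order = 14

14


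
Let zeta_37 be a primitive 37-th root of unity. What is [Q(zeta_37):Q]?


The degree equals Euler's totient phi(37).
37 = 37
phi(37) = 36

36


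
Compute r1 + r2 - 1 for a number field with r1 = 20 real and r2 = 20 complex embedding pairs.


By Dirichlet's unit theorem:
rank = r1 + r2 - 1
= 20 + 20 - 1
= 39

39


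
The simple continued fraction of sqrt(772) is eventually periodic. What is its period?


Run the CF algorithm for sqrt(772).
a_0 = floor(sqrt(772)) = 27; set m_0=0, q_0=1.
Recurrence: m' = q*a - m,  q' = (d - m'^2)/q,  a' = floor((a_0 + m')/q').
  step 1: m=27, q=43, a=1
  step 2: m=16, q=12, a=3
  step 3: m=20, q=31, a=1
  step 4: m=11, q=21, a=1
  step 5: m=10, q=32, a=1
  step 6: m=22, q=9, a=5
  step 7: m=23, q=27, a=1
  step 8: m=4, q=28, a=1
  step 9: m=24, q=7, a=7
  step 10: m=25, q=21, a=2
  step 11: m=17, q=23, a=1
  step 12: m=6, q=32, a=1
  step 13: m=26, q=3, a=17
  step 14: m=25, q=49, a=1
  step 15: m=24, q=4, a=12
  step 16: m=24, q=49, a=1
  step 17: m=25, q=3, a=17
  step 18: m=26, q=32, a=1
  step 19: m=6, q=23, a=1
  step 20: m=17, q=21, a=2
  step 21: m=25, q=7, a=7
  step 22: m=24, q=28, a=1
  step 23: m=4, q=27, a=1
  step 24: m=23, q=9, a=5
  step 25: m=22, q=32, a=1
  step 26: m=10, q=21, a=1
  step 27: m=11, q=31, a=1
  step 28: m=20, q=12, a=3
  step 29: m=16, q=43, a=1
  step 30: m=27, q=1, a=54
a_30 = 2*a_0 = 54, so the period closes here.
sqrt(772) = [27; 1, 3, 1, 1, 1, 5, 1, 1, 7, 2, 1, 1, 17, 1, 12, 1, 17, 1, 1, 2, 7, 1, 1, 5, 1, 1, 1, 3, 1, 54]
Period length = 30

30
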